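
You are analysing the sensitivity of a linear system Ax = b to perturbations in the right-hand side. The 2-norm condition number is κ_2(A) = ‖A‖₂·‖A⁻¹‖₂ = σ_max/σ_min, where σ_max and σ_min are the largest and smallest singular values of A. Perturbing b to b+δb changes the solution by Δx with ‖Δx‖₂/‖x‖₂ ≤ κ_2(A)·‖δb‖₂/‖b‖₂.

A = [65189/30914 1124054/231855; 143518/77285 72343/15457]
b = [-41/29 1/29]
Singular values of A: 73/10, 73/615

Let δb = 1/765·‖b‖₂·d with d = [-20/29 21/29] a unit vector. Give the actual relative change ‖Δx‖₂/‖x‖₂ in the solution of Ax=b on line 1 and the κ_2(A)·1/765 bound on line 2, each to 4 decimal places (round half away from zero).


0.0018
0.0804

σ_max = 73/10, σ_min = 73/615
condition number: (73/10) ÷ (73/615) = 61.5000
worst-case relative error ≤ 61.5000 × 1/765 = 0.0804
solve Ax = b  →  x = [-7.8293 3.1138]
‖b‖ = 1.4142, ‖x‖ = 8.4258
re-solving with b+δb shifts x by Δx of norm 0.0156
dividing the unrounded norms, ‖Δx‖/‖x‖ = 0.0018
so the bound overstates the realised error by a factor of ≈ 43.4928 (computed from the unrounded values)


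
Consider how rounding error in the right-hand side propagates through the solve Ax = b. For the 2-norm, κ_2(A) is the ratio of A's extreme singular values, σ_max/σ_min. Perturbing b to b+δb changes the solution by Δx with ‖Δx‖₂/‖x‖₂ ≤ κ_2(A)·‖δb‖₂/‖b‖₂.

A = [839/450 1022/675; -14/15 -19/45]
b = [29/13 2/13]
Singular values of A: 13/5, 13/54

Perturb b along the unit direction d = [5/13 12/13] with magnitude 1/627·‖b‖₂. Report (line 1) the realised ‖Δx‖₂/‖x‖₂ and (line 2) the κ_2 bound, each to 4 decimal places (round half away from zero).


0.0035
0.0172

σ_max = 13/5, σ_min = 13/54
κ_2(A) = (13/5) / (13/54) = 10.8000
κ_2(A)·‖δb‖/‖b‖ = 0.0172
solve Ax = b  →  x = [-1.8769 3.7846]
2-norm of b is 2.2361; of x, 4.2245
δb = ε·‖b‖·d = [0.0014 0.0033]; solving A·Δx = δb gives ‖Δx‖ = 0.0148
relative error = 0.0035
realised/bound (from unrounded values) ≈ 0.2036


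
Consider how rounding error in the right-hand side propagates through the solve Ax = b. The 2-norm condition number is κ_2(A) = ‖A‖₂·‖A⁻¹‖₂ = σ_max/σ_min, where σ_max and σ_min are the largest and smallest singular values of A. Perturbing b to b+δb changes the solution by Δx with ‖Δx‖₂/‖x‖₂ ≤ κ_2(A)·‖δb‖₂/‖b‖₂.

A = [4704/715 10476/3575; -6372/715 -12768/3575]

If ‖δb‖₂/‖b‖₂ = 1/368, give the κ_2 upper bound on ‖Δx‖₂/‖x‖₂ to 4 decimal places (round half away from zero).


0.1495

AᵀA = [2509200/20449 5225472/102245; 5225472/102245 10910736/511225]; tr = 435744/3025, det = 20736/3025
char-poly roots: 144 and 144/3025
κ = σ_max/σ_min = 12/(12/55) = 55.0000
bound on ‖Δx‖/‖x‖: κ·ε = 55.0000·1/368 = 0.1495


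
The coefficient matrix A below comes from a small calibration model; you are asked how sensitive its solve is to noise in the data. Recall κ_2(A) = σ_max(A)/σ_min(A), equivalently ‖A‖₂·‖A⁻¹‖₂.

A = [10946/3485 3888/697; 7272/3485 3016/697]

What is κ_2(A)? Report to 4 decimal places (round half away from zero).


32.8000

M = AᵀA = [6907876/485809 12898080/485809; 12898080/485809 24212800/485809]. tr(M)=107684/1681, det(M)=6400/1681
λ_max, λ_min = (107684/1681 ± √11552810256/2825761)/2 = 64, 100/1681
κ = σ_max/σ_min = 8/(10/41) = 32.8000


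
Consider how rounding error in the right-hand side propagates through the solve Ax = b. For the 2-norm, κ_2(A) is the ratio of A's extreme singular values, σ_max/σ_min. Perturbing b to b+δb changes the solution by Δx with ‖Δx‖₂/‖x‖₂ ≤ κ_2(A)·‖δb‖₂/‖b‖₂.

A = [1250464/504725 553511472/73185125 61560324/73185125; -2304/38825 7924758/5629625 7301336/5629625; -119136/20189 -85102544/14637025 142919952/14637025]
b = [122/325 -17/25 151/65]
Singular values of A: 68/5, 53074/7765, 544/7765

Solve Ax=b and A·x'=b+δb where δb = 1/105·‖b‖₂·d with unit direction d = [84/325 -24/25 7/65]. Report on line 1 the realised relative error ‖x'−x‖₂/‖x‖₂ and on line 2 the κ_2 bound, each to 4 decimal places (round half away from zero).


0.0233
1.8488

σ_max = 68/5, σ_min = 544/7765
condition number: (68/5) ÷ (544/7765) = 194.1250
perturbation bound = 194.1250·1/105 = 1.8488
solve Ax = b  →  x = [12.5254 -4.6160 5.0590]
2-norm of b is 2.4495; of x, 14.2754
δb = ε·‖b‖·d = [0.0060 -0.0224 0.0025]; solving A·Δx = δb gives ‖Δx‖ = 0.3330
realised ‖Δx‖/‖x‖ = 0.0233
realised/bound (from unrounded values) ≈ 0.0126


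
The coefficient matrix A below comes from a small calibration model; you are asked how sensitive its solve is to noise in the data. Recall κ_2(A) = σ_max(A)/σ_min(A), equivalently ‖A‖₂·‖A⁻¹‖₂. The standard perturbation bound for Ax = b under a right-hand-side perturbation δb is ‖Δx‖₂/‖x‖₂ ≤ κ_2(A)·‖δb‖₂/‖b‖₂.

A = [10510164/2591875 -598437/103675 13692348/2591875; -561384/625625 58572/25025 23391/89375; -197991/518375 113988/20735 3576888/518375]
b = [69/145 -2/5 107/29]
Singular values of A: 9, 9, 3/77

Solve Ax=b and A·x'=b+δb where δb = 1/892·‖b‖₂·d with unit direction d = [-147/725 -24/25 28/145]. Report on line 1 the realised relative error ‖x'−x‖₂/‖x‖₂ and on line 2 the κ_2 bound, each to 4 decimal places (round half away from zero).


0.0042
0.2590

largest singular value 9, smallest 3/77
κ_2(A) = 9 / (3/77) = 231.0000
worst-case relative error ≤ 231.0000 × 1/892 = 0.2590
solve Ax = b  →  x = [-22.7333 -9.6667 6.9778]
‖b‖₂ = 3.7417 and ‖x‖₂ = 25.6698
Δx = A⁻¹·δb where δb = 1/892·3.7417·d; ‖Δx‖ = 0.1077
relative error = 0.0042
realised/bound (from unrounded values) ≈ 0.0162


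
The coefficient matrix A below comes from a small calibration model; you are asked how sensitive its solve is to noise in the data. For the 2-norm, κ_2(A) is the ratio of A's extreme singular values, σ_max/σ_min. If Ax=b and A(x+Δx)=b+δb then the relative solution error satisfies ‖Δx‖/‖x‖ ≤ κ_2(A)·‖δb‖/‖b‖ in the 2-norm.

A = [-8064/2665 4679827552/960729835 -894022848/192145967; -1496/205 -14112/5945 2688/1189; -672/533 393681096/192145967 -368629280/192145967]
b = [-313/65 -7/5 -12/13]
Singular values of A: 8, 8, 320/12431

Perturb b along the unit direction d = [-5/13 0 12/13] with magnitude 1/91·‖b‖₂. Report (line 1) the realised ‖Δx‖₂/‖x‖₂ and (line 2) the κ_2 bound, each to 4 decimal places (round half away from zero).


0.0560
3.4151

largest singular value 8, smallest 320/12431
κ = σ_max/σ_min = 8/(320/12431) = 310.7750
perturbation bound = 310.7750·1/91 = 3.4151
solve Ax = b  →  x = [0.4055 26.4465 28.4585]
‖b‖₂ = 5.0990 and ‖x‖₂ = 38.8519
δb = ε·‖b‖·d = [-0.0216 0.0000 0.0517]; solving A·Δx = δb gives ‖Δx‖ = 2.1767
realised ‖Δx‖/‖x‖ = 0.0560
tightness: 0.0560 against a bound of 3.4151 (unrounded ratio ≈ 0.0164)


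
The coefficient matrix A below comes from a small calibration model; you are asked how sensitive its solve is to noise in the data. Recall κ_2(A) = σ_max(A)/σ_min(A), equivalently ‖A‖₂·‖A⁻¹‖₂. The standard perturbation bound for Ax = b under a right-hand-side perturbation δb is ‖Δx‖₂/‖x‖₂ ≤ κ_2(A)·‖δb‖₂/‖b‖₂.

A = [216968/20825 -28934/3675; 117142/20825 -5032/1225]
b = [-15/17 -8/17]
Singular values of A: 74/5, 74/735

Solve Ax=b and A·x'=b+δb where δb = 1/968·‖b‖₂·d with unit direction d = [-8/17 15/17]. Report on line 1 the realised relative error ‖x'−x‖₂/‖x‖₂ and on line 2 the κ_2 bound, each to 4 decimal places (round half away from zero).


from the listed singular values, σ₁ = 74/5, σ_n = 74/735
condition number: (74/5) ÷ (74/735) = 147.0000
perturbation bound = 147.0000·1/968 = 0.1519
solve Ax = b  →  x = [-0.0541 0.0405]
2-norm of b is 1.0000; of x, 0.0676
Δx = A⁻¹·δb where δb = 1/968·1.0000·d; ‖Δx‖ = 0.0103
dividing the unrounded norms, ‖Δx‖/‖x‖ = 0.1519
realised/bound = 1 exactly: the bound is attained for this b and d

0.1519
0.1519


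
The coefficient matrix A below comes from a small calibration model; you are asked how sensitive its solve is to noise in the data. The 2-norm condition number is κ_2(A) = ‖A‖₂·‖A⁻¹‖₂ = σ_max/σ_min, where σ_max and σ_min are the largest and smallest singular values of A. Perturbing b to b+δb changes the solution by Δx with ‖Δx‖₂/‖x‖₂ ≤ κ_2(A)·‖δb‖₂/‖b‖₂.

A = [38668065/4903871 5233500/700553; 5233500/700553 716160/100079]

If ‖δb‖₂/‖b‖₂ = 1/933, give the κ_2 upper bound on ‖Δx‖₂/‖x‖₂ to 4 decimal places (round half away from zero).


0.3906

M = AᵀA = [3373728705225/28594471801 459004117500/4084924543; 459004117500/4084924543 62450528400/583560649]. tr(M)=7650183825/34000561, det(M)=12960000/34000561
char-poly roots: 225 and 57600/34000561
κ_2(A) = √(λ_max/λ_min) = √(225 / (57600/34000561)) = 364.4375
bound on ‖Δx‖/‖x‖: κ·ε = 364.4375·1/933 = 0.3906


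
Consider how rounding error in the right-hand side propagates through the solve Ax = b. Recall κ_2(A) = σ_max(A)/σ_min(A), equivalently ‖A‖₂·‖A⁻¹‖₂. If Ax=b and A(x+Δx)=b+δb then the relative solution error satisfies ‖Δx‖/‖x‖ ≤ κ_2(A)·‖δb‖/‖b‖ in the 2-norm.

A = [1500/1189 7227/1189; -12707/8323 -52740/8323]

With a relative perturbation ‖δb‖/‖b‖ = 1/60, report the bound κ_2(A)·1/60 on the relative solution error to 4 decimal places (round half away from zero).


1.0500

form AᵀA = [323089/82369 1428480/82369; 1428480/82369 6350481/82369] with trace 3970/49 and determinant 81/49
char-poly roots: 81 and 1/49
κ_2(A) = √(λ_max/λ_min) = √(81 / (1/49)) = 63.0000
κ_2(A)·‖δb‖/‖b‖ = 1.0500


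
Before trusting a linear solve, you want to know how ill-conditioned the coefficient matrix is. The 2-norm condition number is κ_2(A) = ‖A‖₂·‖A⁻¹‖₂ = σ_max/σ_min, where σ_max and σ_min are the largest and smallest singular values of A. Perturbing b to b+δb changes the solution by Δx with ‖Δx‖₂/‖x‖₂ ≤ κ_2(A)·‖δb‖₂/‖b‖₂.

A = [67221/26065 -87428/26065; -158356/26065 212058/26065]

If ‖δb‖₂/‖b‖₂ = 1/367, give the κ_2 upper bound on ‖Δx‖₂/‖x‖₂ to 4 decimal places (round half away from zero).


AᵀA = [175120033/4020025 -233477244/4020025; -233477244/4020025 311315092/4020025]; tr = 19457405/160801, det = 58564/160801
eigenvalues of AᵀA: λ = (tr ± √(tr²−4·det))/2 = 121, 484/160801
κ_2(A) = √(λ_max/λ_min) = √(121 / (484/160801)) = 200.5000
worst-case relative error ≤ 200.5000 × 1/367 = 0.5463

0.5463


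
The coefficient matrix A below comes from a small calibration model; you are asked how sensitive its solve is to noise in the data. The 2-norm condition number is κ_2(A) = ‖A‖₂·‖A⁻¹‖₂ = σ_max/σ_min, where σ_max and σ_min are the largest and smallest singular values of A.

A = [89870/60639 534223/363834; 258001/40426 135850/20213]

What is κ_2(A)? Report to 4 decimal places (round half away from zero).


M = AᵀA = [375602089/8749764 295760080/6562323; 295760080/6562323 3726880609/78747876]. tr(M)=4225505/46818, det(M)=130321/374544
solving λ² − 4225505/46818·λ + 130321/374544 = 0 gives λ = 361/4, 361/93636
κ = σ_max/σ_min = (19/2)/(19/306) = 153.0000

153.0000


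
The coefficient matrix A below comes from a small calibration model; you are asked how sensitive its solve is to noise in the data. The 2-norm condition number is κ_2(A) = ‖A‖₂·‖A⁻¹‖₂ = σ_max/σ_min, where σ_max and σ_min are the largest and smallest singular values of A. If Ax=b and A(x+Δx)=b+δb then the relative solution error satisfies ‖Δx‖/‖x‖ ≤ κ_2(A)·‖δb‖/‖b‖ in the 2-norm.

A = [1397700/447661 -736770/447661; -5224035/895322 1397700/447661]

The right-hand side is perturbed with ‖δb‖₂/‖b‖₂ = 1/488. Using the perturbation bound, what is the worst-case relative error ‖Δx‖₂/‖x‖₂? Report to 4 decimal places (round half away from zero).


0.7935

form AᵀA = [121469906025/2773707556 -16195848750/693426889; -16195848750/693426889 8638046100/693426889] with trace 539868825/9597604 and determinant 50625/2399401
solving λ² − 539868825/9597604·λ + 50625/2399401 = 0 gives λ = 225/4, 900/2399401
σ_max=√(225/4)=(15/2), σ_min=√(900/2399401)=(30/1549) → κ = 387.2500
bound on ‖Δx‖/‖x‖: κ·ε = 387.2500·1/488 = 0.7935


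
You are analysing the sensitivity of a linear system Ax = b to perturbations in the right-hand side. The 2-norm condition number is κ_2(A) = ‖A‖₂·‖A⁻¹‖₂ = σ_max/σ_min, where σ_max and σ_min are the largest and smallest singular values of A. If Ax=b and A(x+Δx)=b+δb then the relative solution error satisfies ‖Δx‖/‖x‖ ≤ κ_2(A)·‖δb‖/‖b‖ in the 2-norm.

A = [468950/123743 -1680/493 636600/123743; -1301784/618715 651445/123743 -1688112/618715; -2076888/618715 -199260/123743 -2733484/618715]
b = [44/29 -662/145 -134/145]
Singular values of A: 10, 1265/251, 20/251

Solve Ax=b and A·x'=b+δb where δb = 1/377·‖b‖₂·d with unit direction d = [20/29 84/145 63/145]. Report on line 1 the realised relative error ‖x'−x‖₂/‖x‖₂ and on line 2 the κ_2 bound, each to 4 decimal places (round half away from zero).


0.0065
0.3329

largest singular value 10, smallest 20/251
κ = σ_max/σ_min = 10/(20/251) = 125.5000
bound on ‖Δx‖/‖x‖: κ·ε = 125.5000·1/377 = 0.3329
solve Ax = b  →  x = [20.1797 -0.5384 -14.9270]
2-norm of b is 4.8990; of x, 25.1063
δb = ε·‖b‖·d = [0.0090 0.0075 0.0056]; solving A·Δx = δb gives ‖Δx‖ = 0.1631
dividing the unrounded norms, ‖Δx‖/‖x‖ = 0.0065
so the bound overstates the realised error by a factor of ≈ 51.2481 (computed from the unrounded values)


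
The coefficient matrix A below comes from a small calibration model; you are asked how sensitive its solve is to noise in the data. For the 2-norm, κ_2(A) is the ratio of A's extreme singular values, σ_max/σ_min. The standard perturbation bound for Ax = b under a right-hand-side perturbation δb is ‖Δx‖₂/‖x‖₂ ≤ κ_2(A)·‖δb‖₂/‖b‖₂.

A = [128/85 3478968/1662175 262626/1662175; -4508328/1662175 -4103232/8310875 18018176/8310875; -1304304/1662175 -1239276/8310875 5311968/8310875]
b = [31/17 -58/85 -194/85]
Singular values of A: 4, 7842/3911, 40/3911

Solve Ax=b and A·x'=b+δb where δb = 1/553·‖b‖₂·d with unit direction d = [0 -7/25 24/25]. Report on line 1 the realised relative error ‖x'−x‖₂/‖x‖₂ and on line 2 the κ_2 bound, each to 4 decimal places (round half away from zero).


σ_max = 4, σ_min = 40/3911
κ = σ_max/σ_min = 4/(40/3911) = 391.1000
κ_2(A)·‖δb‖/‖b‖ = 0.7072
solve Ax = b  →  x = [-116.9300 94.4430 -125.0928]
‖b‖₂ = 3.0000 and ‖x‖₂ = 195.5513
Δx = A⁻¹·δb where δb = 1/553·3.0000·d; ‖Δx‖ = 0.5304
realised ‖Δx‖/‖x‖ = 0.0027
so the bound overstates the realised error by a factor of ≈ 260.7350 (computed from the unrounded values)

0.0027
0.7072


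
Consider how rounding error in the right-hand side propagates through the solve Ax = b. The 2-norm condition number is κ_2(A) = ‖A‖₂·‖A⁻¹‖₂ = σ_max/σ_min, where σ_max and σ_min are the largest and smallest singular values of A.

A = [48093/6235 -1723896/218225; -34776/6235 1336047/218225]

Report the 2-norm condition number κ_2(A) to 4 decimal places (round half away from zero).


60.2000

M = AᵀA = [140892273/1555009 -5174788032/54425315; -5174788032/54425315 190273560201/1904886025]. tr(M)=431470386/2265025, det(M)=22667121/2265025
eigenvalues of AᵀA: λ = (tr ± √(tr²−4·det))/2 = 4761/25, 4761/90601
σ_max=√(4761/25)=(69/5), σ_min=√(4761/90601)=(69/301) → κ = 60.2000


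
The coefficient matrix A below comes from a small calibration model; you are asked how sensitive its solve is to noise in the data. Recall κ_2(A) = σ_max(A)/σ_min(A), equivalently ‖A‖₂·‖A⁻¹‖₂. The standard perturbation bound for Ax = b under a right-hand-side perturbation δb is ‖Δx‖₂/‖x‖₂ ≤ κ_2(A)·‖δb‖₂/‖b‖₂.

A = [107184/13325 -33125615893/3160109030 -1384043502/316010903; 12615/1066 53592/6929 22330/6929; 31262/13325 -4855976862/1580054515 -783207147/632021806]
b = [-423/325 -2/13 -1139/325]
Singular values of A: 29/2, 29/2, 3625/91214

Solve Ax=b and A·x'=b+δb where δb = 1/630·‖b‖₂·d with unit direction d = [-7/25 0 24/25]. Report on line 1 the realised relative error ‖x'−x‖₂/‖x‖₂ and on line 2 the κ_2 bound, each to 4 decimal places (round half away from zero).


0.0020
0.5791

largest singular value 29/2, smallest 3625/91214
κ = σ_max/σ_min = (29/2)/(3625/91214) = 364.8560
bound on ‖Δx‖/‖x‖: κ·ε = 364.8560·1/630 = 0.5791
solve Ax = b  →  x = [-0.0976 29.1439 -69.6348]
2-norm of b is 3.7417; of x, 75.4876
with δb = [-0.0017 0.0000 0.0057], A·Δx = δb → ‖Δx‖ = 0.1494
realised ‖Δx‖/‖x‖ = 0.0020
tightness: 0.0020 against a bound of 0.5791 (unrounded ratio ≈ 0.0034)


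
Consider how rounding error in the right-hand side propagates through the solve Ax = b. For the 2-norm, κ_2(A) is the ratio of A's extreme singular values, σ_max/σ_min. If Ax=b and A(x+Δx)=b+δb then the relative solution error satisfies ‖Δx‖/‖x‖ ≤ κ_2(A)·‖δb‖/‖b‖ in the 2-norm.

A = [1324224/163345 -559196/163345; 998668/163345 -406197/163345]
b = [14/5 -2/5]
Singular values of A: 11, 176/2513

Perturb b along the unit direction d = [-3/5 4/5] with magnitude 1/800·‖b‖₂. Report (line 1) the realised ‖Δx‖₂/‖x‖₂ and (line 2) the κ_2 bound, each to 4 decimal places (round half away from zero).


0.0018
0.1963

from the listed singular values, σ₁ = 11, σ_n = 176/2513
κ = σ_max/σ_min = 11/(176/2513) = 157.0625
κ_2(A)·‖δb‖/‖b‖ = 0.1963
solve Ax = b  →  x = [-10.8156 -26.4301]
2-norm of b is 2.8284; of x, 28.5574
δb = ε·‖b‖·d = [-0.0021 0.0028]; solving A·Δx = δb gives ‖Δx‖ = 0.0505
relative error = 0.0018
tightness: 0.0018 against a bound of 0.1963 (unrounded ratio ≈ 0.0090)


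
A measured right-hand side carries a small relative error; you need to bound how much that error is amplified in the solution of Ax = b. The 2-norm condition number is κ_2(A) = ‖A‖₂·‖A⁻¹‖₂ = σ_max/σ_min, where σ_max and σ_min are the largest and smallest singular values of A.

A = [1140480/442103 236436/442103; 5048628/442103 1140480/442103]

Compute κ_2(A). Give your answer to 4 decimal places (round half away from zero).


AᵀA = [15936549264/116273089 3585669120/116273089; 3585669120/116273089 807017616/116273089]; tr = 9960480/69169, det = 20736/69169
solving λ² − 9960480/69169·λ + 20736/69169 = 0 gives λ = 144, 144/69169
so κ_2 = √(144 / (144/69169)) = 263.0000

263.0000


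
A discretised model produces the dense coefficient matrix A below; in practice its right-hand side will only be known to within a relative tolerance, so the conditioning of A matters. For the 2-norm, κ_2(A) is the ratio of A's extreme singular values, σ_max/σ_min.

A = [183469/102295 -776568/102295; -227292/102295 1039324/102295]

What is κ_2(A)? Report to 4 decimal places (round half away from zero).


124.7500

form AᵀA = [3412901089/418570681 -15148247400/418570681; -15148247400/418570681 67330089424/418570681] with trace 42083873/249001 and determinant 456976/249001
λ_max, λ_min = (42083873/249001 ± √1770597216756225/62001498001)/2 = 169, 2704/249001
κ_2(A) = √(λ_max/λ_min) = √(169 / (2704/249001)) = 124.7500


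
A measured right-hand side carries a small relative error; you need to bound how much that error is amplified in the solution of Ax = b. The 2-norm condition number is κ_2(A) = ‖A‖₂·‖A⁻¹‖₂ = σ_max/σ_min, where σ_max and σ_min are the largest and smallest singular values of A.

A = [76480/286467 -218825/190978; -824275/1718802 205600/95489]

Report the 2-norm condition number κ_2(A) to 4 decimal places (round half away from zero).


AᵀA = [3079585225/10222423236 -380066000/283956201; -380066000/283956201 750760625/126202756]; tr = 19003925/3040578, det = 15625/24324624
eigenvalues of AᵀA: λ = (tr ± √(tr²−4·det))/2 = 25/4, 625/6081156
σ_max=√(25/4)=(5/2), σ_min=√(625/6081156)=(25/2466) → κ = 246.6000

246.6000


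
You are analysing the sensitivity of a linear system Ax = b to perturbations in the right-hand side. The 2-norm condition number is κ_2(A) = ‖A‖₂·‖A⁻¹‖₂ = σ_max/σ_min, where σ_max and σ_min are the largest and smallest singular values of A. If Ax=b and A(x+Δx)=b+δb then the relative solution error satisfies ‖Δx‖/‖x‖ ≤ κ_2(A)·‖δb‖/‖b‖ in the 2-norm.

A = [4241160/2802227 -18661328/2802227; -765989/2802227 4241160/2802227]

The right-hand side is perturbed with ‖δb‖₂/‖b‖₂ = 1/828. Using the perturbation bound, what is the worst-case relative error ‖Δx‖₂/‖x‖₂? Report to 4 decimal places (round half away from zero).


AᵀA = [11049480841/4671312409 -49015086120/4671312409; -49015086120/4671312409 217865913664/4671312409]; tr = 136178105/2778889, det = 614656/2778889
λ_max, λ_min = (136178105/2778889 ± √18537644038202289/7722224074321)/2 = 49, 12544/2778889
so κ_2 = √(49 / (12544/2778889)) = 104.1875
perturbation bound = 104.1875·1/828 = 0.1258

0.1258


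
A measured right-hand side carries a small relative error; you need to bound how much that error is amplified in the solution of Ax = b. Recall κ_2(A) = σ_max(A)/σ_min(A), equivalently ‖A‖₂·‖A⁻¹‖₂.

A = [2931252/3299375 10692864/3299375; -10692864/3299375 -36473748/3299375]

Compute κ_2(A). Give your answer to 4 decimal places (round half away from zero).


form AᵀA = [196687326096/17417400625 674163689472/17417400625; 674163689472/17417400625 2311474613904/17417400625] with trace 4013059104/27867841 and determinant 12960000/27867841
eigenvalues of AᵀA: λ = (tr ± √(tr²−4·det))/2 = 144, 90000/27867841
κ_2(A) = √(λ_max/λ_min) = √(144 / (90000/27867841)) = 211.1600

211.1600


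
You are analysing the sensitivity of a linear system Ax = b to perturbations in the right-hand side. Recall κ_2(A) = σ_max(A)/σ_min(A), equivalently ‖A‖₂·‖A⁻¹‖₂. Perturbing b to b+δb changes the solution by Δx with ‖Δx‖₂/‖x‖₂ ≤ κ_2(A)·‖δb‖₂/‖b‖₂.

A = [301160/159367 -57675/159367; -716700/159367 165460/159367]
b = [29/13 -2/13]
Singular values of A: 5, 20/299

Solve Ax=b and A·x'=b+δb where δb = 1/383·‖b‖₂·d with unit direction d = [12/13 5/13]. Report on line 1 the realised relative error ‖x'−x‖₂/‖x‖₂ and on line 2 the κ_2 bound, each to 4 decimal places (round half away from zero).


0.0029
0.1952

from the listed singular values, σ₁ = 5, σ_n = 20/299
κ_2(A) = 5 / (20/299) = 74.7500
worst-case relative error ≤ 74.7500 × 1/383 = 0.1952
solve Ax = b  →  x = [6.7585 29.1268]
‖b‖₂ = 2.2361 and ‖x‖₂ = 29.9007
Δx = A⁻¹·δb where δb = 1/383·2.2361·d; ‖Δx‖ = 0.0873
relative error = 0.0029
tightness: 0.0029 against a bound of 0.1952 (unrounded ratio ≈ 0.0150)


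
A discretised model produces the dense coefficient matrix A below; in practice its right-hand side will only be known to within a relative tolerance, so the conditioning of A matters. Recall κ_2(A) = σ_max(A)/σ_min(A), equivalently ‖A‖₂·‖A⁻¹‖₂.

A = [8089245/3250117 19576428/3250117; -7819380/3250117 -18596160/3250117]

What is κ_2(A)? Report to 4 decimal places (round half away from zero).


323.2875

form AᵀA = [150509617425/12560357329 361199719260/12560357329; 361199719260/12560357329 866889060624/12560357329] with trace 6020110521/74321641 and determinant 4665600/74321641
char-poly roots: 81 and 57600/74321641
κ_2(A) = √(λ_max/λ_min) = √(81 / (57600/74321641)) = 323.2875


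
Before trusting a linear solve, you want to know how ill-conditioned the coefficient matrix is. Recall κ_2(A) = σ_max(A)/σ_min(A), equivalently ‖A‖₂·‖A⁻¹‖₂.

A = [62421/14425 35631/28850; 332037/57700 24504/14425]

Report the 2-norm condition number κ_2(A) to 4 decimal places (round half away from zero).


M = AᵀA = [6903626769/133171600 251689599/16646450; 251689599/16646450 146854089/33292900]. tr(M)=299641725/5326864, det(M)=1265625/21307456
λ_max, λ_min = (299641725/5326864 ± √89778421548725625/28375480074496)/2 = 225/4, 5625/5326864
κ = σ_max/σ_min = (15/2)/(75/2308) = 230.8000

230.8000


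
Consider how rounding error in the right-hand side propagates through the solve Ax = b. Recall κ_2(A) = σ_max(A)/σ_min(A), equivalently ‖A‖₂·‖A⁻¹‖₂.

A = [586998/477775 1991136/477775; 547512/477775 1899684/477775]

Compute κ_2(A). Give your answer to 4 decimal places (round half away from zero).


329.5000

AᵀA = [766154628/271425625 2626507296/271425625; 2626507296/271425625 9005257872/271425625]; tr = 15634260/434281, det = 5184/434281
solving λ² − 15634260/434281·λ + 5184/434281 = 0 gives λ = 36, 144/434281
κ = σ_max/σ_min = 6/(12/659) = 329.5000


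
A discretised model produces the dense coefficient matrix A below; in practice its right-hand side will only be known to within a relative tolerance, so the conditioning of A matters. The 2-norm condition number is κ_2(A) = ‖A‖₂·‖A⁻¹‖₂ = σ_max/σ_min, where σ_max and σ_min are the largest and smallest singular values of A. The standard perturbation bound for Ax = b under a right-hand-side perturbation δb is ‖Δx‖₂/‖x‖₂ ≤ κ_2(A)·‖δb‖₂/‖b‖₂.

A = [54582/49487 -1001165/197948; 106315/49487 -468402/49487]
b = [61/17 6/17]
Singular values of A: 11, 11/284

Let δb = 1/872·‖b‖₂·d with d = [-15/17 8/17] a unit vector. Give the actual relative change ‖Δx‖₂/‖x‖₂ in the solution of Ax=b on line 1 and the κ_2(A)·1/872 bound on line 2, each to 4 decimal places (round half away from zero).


0.0014
0.3257

largest singular value 11, smallest 11/284
κ = σ_max/σ_min = 11/(11/284) = 284.0000
bound on ‖Δx‖/‖x‖: κ·ε = 284.0000·1/872 = 0.3257
solve Ax = b  →  x = [-75.5255 -17.1796]
2-norm of b is 3.6056; of x, 77.4548
Δx = A⁻¹·δb where δb = 1/872·3.6056·d; ‖Δx‖ = 0.1068
dividing the unrounded norms, ‖Δx‖/‖x‖ = 0.0014
realised/bound (from unrounded values) ≈ 0.0042


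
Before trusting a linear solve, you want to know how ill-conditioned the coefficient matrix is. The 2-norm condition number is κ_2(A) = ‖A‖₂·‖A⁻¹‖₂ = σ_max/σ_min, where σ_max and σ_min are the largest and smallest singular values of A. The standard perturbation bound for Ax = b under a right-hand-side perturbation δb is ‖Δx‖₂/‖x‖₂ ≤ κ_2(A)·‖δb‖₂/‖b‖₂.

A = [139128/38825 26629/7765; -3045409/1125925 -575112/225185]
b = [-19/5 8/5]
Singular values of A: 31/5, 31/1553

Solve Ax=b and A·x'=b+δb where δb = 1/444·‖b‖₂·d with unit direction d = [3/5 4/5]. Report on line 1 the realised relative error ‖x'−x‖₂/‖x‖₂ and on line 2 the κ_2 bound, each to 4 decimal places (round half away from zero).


0.0093
0.6995

σ_max = 31/5, σ_min = 31/1553
κ = σ_max/σ_min = (31/5)/(31/1553) = 310.6000
worst-case relative error ≤ 310.6000 × 1/444 = 0.6995
solve Ax = b  →  x = [34.0823 -36.7219]
2-norm of b is 4.1231; of x, 50.1009
re-solving with b+δb shifts x by Δx of norm 0.4652
relative error = 0.0093
tightness: 0.0093 against a bound of 0.6995 (unrounded ratio ≈ 0.0133)


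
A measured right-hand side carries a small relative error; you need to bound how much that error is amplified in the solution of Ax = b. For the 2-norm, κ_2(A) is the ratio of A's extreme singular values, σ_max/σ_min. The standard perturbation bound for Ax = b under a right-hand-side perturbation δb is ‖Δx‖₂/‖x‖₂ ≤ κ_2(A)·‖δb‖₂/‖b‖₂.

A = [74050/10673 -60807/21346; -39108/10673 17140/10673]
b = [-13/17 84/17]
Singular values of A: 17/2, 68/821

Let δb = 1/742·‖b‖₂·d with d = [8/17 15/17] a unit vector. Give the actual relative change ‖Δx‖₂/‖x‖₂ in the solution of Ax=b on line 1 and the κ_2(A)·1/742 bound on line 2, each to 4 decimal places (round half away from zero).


0.0017
0.1383

largest singular value 17/2, smallest 68/821
condition number: (17/2) ÷ (68/821) = 102.6250
κ_2(A)·‖δb‖/‖b‖ = 0.1383
solve Ax = b  →  x = [18.2489 44.7149]
2-norm of b is 5.0000; of x, 48.2954
re-solving with b+δb shifts x by Δx of norm 0.0814
realised ‖Δx‖/‖x‖ = 0.0017
tightness: 0.0017 against a bound of 0.1383 (unrounded ratio ≈ 0.0122)


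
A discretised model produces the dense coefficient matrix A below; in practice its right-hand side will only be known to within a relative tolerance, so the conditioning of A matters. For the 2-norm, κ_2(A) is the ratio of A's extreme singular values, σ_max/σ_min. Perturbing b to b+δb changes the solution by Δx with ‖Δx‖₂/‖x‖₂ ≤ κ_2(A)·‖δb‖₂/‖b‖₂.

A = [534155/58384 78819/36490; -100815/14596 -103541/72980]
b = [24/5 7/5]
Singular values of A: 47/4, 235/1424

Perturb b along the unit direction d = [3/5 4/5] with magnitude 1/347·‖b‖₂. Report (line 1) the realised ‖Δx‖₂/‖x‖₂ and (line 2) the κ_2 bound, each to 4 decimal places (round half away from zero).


from the listed singular values, σ₁ = 47/4, σ_n = 235/1424
condition number: (47/4) ÷ (235/1424) = 71.2000
perturbation bound = 71.2000·1/347 = 0.2052
solve Ax = b  →  x = [-5.0715 23.7032]
‖b‖ = 5.0000, ‖x‖ = 24.2396
re-solving with b+δb shifts x by Δx of norm 0.0873
dividing the unrounded norms, ‖Δx‖/‖x‖ = 0.0036
so the bound overstates the realised error by a factor of ≈ 56.9632 (computed from the unrounded values)

0.0036
0.2052


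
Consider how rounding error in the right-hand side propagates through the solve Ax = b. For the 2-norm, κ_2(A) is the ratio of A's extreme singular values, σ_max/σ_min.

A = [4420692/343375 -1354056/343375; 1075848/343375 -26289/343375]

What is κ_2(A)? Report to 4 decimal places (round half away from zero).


16.7500

form AᵀA = [12314078928/70140625 -3577720104/70140625; -3577720104/70140625 1091111697/70140625] with trace 4289661/22445 and determinant 362673936/2805625
char-poly roots: 4761/25 and 76176/112225
κ = σ_max/σ_min = (69/5)/(276/335) = 16.7500


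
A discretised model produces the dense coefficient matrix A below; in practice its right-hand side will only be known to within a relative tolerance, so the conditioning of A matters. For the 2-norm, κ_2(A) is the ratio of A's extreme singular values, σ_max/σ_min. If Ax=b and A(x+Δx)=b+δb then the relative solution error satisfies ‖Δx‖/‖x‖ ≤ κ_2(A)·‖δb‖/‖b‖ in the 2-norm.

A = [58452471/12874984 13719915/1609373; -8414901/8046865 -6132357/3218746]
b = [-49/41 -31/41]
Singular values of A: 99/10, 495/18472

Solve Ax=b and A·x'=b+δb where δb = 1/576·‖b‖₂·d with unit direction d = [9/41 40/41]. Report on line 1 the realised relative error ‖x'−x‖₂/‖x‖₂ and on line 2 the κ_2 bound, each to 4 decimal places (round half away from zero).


0.0025
0.6414

σ_max = 99/10, σ_min = 495/18472
κ_2(A) = (99/10) / (495/18472) = 369.4400
perturbation bound = 369.4400·1/576 = 0.6414
solve Ax = b  →  x = [32.8794 -17.6501]
2-norm of b is 1.4142; of x, 37.3173
with δb = [0.0005 0.0024], A·Δx = δb → ‖Δx‖ = 0.0916
relative error = 0.0025
tightness: 0.0025 against a bound of 0.6414 (unrounded ratio ≈ 0.0038)


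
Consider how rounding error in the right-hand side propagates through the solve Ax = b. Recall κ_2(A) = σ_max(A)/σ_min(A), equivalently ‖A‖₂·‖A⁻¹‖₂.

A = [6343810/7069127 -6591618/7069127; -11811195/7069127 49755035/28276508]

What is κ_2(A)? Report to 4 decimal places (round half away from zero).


358.4750

AᵀA = [621966272125/172915420561 -2612215603305/691661682244; -2612215603305/691661682244 10971468351481/2766646728976]; tr = 24878631041/3289710736, det = 366025/822427684
solving λ² − 24878631041/3289710736·λ + 366025/822427684 = 0 gives λ = 121/16, 12100/205606921
σ_max=√(121/16)=(11/4), σ_min=√(12100/205606921)=(110/14339) → κ = 358.4750


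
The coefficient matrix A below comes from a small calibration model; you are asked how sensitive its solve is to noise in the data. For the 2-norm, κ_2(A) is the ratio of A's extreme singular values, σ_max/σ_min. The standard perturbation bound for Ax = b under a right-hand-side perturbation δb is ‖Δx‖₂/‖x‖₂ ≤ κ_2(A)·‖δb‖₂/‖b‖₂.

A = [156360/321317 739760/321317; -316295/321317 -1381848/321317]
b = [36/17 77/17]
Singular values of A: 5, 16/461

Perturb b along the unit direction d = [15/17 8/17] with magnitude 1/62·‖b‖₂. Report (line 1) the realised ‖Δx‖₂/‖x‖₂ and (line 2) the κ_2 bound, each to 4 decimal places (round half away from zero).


σ_max = 5, σ_min = 16/461
condition number: 5 ÷ (16/461) = 144.0625
bound on ‖Δx‖/‖x‖: κ·ε = 144.0625·1/62 = 2.3236
solve Ax = b  →  x = [-112.5707 24.7134]
‖b‖ = 5.0000, ‖x‖ = 115.2516
re-solving with b+δb shifts x by Δx of norm 2.3236
realised ‖Δx‖/‖x‖ = 0.0202
so the bound overstates the realised error by a factor of ≈ 115.2516 (computed from the unrounded values)

0.0202
2.3236


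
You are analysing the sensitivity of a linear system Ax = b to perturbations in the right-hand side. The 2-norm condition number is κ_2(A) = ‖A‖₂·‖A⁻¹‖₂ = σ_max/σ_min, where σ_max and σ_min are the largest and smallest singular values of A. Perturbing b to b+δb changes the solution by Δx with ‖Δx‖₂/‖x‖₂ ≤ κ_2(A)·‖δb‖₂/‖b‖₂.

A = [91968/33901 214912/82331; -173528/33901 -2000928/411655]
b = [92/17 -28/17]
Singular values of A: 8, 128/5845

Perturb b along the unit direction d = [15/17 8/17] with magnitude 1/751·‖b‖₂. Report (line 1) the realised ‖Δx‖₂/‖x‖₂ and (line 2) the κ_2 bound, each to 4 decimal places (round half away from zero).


0.0019
0.4864

largest singular value 8, smallest 128/5845
condition number: 8 ÷ (128/5845) = 365.3125
perturbation bound = 365.3125·1/751 = 0.4864
solve Ax = b  →  x = [-125.6078 132.6131]
‖b‖₂ = 5.6569 and ‖x‖₂ = 182.6569
δb = ε·‖b‖·d = [0.0066 0.0035]; solving A·Δx = δb gives ‖Δx‖ = 0.3440
realised ‖Δx‖/‖x‖ = 0.0019
tightness: 0.0019 against a bound of 0.4864 (unrounded ratio ≈ 0.0039)


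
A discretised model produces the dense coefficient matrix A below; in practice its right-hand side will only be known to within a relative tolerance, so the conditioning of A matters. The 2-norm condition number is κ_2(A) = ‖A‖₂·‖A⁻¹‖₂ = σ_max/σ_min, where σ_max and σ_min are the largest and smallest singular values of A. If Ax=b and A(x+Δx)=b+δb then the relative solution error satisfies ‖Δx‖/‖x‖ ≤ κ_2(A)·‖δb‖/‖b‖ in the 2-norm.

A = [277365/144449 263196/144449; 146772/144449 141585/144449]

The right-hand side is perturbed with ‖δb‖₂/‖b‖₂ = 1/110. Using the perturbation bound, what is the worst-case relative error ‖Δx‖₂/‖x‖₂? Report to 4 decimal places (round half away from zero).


2.6636

form AᵀA = [340738281/72199009 324505440/72199009; 324505440/72199009 309060369/72199009] with trace 772650/85849 and determinant 81/85849
solving λ² − 772650/85849·λ + 81/85849 = 0 gives λ = 9, 9/85849
κ = σ_max/σ_min = 3/(3/293) = 293.0000
perturbation bound = 293.0000·1/110 = 2.6636


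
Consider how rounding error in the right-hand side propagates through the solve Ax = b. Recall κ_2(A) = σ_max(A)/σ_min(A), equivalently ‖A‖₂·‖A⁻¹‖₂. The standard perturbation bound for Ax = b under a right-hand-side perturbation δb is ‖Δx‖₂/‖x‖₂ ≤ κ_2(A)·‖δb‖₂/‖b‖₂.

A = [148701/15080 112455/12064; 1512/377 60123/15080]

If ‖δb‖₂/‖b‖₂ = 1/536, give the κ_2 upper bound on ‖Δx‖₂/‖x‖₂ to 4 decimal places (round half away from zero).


form AᵀA = [152484129/1345600 116160723/1076480; 116160723/1076480 2212956081/21529600] with trace 1106469/5120 and determinant 9529569/2560000
char-poly roots: 21609/100 and 441/25600
σ_max=√(21609/100)=(147/10), σ_min=√(441/25600)=(21/160) → κ = 112.0000
perturbation bound = 112.0000·1/536 = 0.2090

0.2090


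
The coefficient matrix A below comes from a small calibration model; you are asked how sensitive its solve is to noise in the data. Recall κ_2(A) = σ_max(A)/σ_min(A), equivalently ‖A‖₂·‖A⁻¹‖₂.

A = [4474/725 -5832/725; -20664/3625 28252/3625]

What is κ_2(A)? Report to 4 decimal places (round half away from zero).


form AᵀA = [1102756/15625 -1469808/15625; -1469808/15625 1960144/15625] with trace 122516/625 and determinant 3136/625
char-poly roots: 196 and 16/625
so κ_2 = √(196 / (16/625)) = 87.5000

87.5000


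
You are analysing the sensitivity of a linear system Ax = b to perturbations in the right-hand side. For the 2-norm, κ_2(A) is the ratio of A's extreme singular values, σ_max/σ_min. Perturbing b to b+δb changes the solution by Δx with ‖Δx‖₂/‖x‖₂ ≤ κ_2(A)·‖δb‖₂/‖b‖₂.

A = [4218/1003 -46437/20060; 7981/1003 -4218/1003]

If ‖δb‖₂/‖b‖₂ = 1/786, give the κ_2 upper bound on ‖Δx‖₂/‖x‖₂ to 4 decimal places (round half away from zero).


0.1802

M = AᵀA = [281965/3481 -1503717/34810; -1503717/34810 32086521/1392400]. tr(M)=144872521/1392400, det(M)=751689/1392400
solving λ² − 144872521/1392400·λ + 751689/1392400 = 0 gives λ = 2601/25, 289/55696
κ_2(A) = √(λ_max/λ_min) = √((2601/25) / (289/55696)) = 141.6000
bound on ‖Δx‖/‖x‖: κ·ε = 141.6000·1/786 = 0.1802


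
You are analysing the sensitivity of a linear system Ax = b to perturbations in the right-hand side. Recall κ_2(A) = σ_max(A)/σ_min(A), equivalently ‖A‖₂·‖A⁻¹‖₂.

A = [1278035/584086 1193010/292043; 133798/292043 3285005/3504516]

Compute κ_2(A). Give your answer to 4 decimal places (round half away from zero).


125.7000

form AᵀA = [1014265961/202948516 2851807945/304422774; 2851807945/304422774 128341790425/7306146576] with trace 570433789/25280784 and determinant 3258025/101123136
λ_max, λ_min = (570433789/25280784 ± √325312342206604921/639118039654656)/2 = 361/16, 9025/6320196
σ_max=√(361/16)=(19/4), σ_min=√(9025/6320196)=(95/2514) → κ = 125.7000


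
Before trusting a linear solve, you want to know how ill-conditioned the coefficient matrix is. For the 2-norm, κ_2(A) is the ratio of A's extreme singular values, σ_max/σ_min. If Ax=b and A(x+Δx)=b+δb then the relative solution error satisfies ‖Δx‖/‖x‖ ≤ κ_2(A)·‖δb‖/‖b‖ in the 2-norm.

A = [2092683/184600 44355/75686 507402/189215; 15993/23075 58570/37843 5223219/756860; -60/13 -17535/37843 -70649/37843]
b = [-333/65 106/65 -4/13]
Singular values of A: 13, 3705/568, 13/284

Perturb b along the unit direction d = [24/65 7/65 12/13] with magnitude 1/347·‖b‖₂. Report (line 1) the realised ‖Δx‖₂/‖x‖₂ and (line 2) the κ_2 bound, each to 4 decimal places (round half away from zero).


0.0078
0.8184

from the listed singular values, σ₁ = 13, σ_n = 13/284
condition number: 13 ÷ (13/284) = 284.0000
κ_2(A)·‖δb‖/‖b‖ = 0.8184
solve Ax = b  →  x = [-0.4609 42.6939 -9.2923]
2-norm of b is 5.3852; of x, 43.6958
Δx = A⁻¹·δb where δb = 1/347·5.3852·d; ‖Δx‖ = 0.3390
realised ‖Δx‖/‖x‖ = 0.0078
realised/bound (from unrounded values) ≈ 0.0095


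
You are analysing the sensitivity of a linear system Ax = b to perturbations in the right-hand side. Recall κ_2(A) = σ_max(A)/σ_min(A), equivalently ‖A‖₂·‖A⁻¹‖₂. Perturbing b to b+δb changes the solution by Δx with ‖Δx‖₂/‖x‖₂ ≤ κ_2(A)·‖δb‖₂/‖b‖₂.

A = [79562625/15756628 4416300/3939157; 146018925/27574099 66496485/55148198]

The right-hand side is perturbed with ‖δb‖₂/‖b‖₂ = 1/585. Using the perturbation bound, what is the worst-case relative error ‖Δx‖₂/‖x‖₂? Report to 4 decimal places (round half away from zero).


0.6343

AᵀA = [774464657405625/14465273448976 21781652277375/1808159181122; 21781652277375/1808159181122 9803220966225/3616318362244]; tr = 484043748525/8605159696, det = 791015625/34420638784
eigenvalues of AᵀA: λ = (tr ± √(tr²−4·det))/2 = 225/4, 3515625/8605159696
κ = σ_max/σ_min = (15/2)/(1875/92764) = 371.0560
perturbation bound = 371.0560·1/585 = 0.6343
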